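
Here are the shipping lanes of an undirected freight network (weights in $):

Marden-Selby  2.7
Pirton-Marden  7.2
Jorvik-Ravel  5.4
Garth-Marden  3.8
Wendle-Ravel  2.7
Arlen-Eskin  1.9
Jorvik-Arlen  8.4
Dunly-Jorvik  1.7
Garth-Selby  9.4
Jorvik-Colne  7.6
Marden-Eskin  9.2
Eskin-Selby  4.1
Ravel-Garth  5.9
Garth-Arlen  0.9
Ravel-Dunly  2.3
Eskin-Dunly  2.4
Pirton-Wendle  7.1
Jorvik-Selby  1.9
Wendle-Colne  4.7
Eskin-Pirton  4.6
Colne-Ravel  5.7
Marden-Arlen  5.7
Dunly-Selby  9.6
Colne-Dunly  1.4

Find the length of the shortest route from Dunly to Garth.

$5.2

Enumerating some paths:
Dunly → Ravel → Garth: 2.3+5.9 = 8.2
Dunly → Eskin → Arlen → Garth: 2.4+1.9+0.9 = 5.2
Dunly → Jorvik → Selby → Marden → Garth: 1.7+1.9+2.7+3.8 = 10.1
Cheapest is Dunly → Eskin → Arlen → Garth at $5.2.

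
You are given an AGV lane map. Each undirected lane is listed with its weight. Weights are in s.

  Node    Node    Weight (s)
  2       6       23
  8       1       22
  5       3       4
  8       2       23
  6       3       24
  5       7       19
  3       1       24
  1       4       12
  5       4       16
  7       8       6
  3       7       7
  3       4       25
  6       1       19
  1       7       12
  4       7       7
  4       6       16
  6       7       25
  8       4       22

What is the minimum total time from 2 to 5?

40 s

Compare a few routes:
2 - 8 - 7 - 3 - 5: 23+6+7+4 = 40
2 - 6 - 3 - 5: 23+24+4 = 51
2 - 8 - 7 - 5: 23+6+19 = 48
The minimum is 40 s via 2 - 8 - 7 - 3 - 5.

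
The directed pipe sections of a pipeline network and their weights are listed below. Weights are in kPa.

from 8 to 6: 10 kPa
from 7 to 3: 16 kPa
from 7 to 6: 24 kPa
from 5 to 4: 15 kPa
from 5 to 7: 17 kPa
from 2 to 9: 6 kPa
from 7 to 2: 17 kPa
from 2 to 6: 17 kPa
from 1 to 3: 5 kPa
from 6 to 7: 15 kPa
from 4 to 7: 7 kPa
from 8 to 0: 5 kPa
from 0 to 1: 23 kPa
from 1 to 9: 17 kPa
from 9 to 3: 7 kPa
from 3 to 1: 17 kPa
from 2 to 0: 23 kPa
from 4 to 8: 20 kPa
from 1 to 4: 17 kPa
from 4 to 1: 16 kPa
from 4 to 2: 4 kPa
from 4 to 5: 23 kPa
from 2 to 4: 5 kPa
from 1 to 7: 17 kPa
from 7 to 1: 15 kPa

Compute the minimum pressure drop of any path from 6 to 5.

Running Dijkstra from 6:
6: 0
7: 15  (via 6)
1: 30  (via 7)
3: 31  (via 7)
2: 32  (via 7)
4: 37  (via 2)
9: 38  (via 2)
0: 55  (via 2)
8: 57  (via 4)
5: 60  (via 4)
Shortest route: 6–7–2–4–5 = 60 kPa.

60 kPa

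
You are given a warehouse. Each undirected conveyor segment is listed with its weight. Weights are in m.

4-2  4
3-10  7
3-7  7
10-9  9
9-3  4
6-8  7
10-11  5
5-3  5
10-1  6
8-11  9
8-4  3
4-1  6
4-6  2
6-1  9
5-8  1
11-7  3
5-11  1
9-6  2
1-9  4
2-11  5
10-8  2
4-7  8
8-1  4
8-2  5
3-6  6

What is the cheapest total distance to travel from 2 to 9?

Running Dijkstra from 2:
2: 0
4: 4  (via 2)
8: 5  (via 2)
11: 5  (via 2)
5: 6  (via 8)
6: 6  (via 4)
10: 7  (via 8)
7: 8  (via 11)
9: 8  (via 6)
Shortest route: 2–4–6–9 = 8 m.

8 m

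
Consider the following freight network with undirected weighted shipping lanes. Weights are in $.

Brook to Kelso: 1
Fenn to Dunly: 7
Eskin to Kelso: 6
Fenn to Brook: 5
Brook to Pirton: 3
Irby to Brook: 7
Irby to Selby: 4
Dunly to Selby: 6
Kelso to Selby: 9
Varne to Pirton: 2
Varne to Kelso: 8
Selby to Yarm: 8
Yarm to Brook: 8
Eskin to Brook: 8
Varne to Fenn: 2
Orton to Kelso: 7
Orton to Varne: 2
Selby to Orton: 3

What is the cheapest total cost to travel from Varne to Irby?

$9

Enumerating some paths:
Varne → Orton → Selby → Irby: 2+3+4 = 9
Varne → Pirton → Brook → Irby: 2+3+7 = 12
Varne → Fenn → Brook → Irby: 2+5+7 = 14
Cheapest is Varne → Orton → Selby → Irby at $9.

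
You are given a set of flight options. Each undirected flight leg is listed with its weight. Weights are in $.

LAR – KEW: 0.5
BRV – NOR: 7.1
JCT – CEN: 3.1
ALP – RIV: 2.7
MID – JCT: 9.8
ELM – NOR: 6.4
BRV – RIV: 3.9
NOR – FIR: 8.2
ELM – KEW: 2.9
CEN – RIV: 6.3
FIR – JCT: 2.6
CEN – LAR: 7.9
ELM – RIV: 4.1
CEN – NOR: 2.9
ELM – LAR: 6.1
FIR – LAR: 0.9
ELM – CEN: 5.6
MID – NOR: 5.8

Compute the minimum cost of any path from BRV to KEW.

$10.9

Enumerating some paths:
BRV - RIV - ELM - LAR - KEW: 3.9+4.1+6.1+0.5 = 14.6
BRV - RIV - ELM - KEW: 3.9+4.1+2.9 = 10.9
The minimum is $10.9 via BRV - RIV - ELM - KEW.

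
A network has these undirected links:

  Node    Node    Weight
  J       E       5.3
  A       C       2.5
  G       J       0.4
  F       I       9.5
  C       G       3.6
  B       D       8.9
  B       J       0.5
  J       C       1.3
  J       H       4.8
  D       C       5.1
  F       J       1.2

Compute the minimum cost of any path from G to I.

Settle nodes by increasing distance from G:
G: 0
J: 0.4  (via G)
B: 0.9  (via J)
F: 1.6  (via J)
C: 1.7  (via J)
A: 4.2  (via C)
H: 5.2  (via J)
E: 5.7  (via J)
D: 6.8  (via C)
I: 11.1  (via F)
Shortest route: G → J → F → I = 11.1.

11.1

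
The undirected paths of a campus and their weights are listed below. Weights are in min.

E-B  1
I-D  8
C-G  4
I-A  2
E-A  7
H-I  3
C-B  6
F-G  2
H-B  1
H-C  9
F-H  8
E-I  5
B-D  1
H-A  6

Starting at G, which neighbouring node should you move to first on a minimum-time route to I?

F

Enumerating some paths:
G → F → H → I: 2+8+3 = 13
G → C → B → H → I: 4+6+1+3 = 14
Cheapest is G → F → H → I at 13 min.
So from G the first move is to F.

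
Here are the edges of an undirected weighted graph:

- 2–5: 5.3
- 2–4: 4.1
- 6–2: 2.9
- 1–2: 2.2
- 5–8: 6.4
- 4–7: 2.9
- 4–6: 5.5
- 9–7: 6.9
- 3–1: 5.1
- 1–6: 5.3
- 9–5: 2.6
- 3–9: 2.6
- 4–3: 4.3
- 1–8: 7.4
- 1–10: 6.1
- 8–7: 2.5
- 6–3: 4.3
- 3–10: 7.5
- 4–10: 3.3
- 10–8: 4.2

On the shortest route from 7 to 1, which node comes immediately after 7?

4

Enumerating some paths:
7 - 4 - 3 - 1: 2.9+4.3+5.1 = 12.3
7 - 4 - 2 - 1: 2.9+4.1+2.2 = 9.2
7 - 4 - 10 - 1: 2.9+3.3+6.1 = 12.3
7 - 8 - 1: 2.5+7.4 = 9.9
The minimum is 9.2 via 7 - 4 - 2 - 1.
So from 7 the first move is to 4.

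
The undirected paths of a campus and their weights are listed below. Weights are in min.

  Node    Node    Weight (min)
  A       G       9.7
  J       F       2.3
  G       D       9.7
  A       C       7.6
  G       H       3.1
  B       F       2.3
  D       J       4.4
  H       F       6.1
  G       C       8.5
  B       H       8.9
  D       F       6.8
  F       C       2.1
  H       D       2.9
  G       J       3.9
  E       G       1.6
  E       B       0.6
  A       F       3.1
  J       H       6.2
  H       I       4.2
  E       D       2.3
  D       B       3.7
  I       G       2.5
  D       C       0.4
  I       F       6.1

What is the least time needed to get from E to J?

5.2 min

Candidate routes:
E–D–J: 2.3+4.4 = 6.7
E–B–F–J: 0.6+2.3+2.3 = 5.2
E–D–C–F–J: 2.3+0.4+2.1+2.3 = 7.1
E–G–J: 1.6+3.9 = 5.5
The minimum is 5.2 min via E–B–F–J.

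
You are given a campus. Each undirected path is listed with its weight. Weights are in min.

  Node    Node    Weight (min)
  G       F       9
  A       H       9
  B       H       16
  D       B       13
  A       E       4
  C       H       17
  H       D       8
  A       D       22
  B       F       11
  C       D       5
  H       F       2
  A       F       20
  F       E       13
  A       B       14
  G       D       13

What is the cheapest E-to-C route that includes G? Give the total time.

Best E to G: E → F → G costing 22
Best G to C: G → D → C costing 18
Total via G: 22 + 18 = 40 min.

40 min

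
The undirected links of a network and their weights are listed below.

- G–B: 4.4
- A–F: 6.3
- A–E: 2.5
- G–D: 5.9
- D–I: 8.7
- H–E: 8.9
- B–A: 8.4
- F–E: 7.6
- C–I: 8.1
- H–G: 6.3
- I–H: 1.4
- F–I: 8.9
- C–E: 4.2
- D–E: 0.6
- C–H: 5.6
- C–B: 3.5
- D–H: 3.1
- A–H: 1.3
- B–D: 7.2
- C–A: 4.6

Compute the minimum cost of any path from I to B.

10.5

Compare a few routes:
I → H → A → C → B: 1.4+1.3+4.6+3.5 = 10.8
I → H → C → B: 1.4+5.6+3.5 = 10.5
The minimum is 10.5 via I → H → C → B.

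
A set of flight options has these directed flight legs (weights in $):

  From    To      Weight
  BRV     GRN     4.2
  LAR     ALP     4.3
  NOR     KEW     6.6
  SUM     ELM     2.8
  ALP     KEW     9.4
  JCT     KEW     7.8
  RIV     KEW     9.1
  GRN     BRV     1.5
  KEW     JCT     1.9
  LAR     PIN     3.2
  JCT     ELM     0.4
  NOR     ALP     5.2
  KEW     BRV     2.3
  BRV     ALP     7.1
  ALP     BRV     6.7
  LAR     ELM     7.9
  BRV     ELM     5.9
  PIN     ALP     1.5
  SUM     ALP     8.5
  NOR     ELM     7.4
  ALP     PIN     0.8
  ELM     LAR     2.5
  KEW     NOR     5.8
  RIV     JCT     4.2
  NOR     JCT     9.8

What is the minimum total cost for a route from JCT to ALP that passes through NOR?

$18.8

Best JCT to NOR: JCT–KEW–NOR costing 13.6
Shortest NOR→ALP: NOR–ALP = 5.2
Total via NOR: 13.6 + 5.2 = $18.8.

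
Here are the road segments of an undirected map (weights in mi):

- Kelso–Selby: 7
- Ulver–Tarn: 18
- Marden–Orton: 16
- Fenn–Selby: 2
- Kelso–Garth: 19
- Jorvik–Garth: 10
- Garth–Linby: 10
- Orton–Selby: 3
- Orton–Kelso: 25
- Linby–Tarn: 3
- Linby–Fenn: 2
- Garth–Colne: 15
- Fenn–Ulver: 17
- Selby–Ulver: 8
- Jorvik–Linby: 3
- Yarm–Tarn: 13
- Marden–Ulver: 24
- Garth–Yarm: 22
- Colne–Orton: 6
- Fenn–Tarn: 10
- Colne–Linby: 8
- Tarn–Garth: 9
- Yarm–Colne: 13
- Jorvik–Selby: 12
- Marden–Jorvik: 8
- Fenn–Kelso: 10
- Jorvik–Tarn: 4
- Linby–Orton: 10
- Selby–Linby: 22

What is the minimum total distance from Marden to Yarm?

25 mi

Running Dijkstra from Marden:
Marden: 0
Jorvik: 8  (via Marden)
Linby: 11  (via Jorvik)
Tarn: 12  (via Jorvik)
Fenn: 13  (via Linby)
Selby: 15  (via Fenn)
Orton: 16  (via Marden)
Garth: 18  (via Jorvik)
Colne: 19  (via Linby)
Kelso: 22  (via Selby)
Ulver: 23  (via Selby)
Yarm: 25  (via Tarn)
Shortest route: Marden–Jorvik–Tarn–Yarm = 25 mi.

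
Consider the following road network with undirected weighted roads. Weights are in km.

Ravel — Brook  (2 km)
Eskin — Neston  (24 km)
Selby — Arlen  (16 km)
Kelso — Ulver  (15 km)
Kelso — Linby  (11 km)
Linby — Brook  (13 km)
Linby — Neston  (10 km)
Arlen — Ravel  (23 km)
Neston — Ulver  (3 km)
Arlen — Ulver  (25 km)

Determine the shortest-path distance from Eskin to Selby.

Candidate routes:
Eskin–Neston–Linby–Brook–Ravel–Arlen–Selby: 24+10+13+2+23+16 = 88
Eskin–Neston–Ulver–Arlen–Selby: 24+3+25+16 = 68
The minimum is 68 km via Eskin–Neston–Ulver–Arlen–Selby.

68 km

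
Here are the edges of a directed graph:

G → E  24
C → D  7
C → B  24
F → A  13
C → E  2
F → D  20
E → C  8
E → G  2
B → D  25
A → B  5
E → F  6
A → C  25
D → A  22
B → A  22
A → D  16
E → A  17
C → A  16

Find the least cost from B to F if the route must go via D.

Best B to D: B → D costing 25
Shortest D→F: D → A → C → E → F = 55
Total via D: 25 + 55 = 80.

80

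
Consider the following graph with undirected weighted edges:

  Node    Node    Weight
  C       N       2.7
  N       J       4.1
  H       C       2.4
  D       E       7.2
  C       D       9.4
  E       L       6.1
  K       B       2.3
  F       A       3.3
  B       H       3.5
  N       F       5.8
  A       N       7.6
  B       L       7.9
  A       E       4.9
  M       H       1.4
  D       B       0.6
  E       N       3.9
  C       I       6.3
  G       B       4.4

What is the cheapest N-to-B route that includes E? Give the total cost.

11.7

Best N to E: N–E costing 3.9
Shortest E→B: E–D–B = 7.8
Total via E: 3.9 + 7.8 = 11.7.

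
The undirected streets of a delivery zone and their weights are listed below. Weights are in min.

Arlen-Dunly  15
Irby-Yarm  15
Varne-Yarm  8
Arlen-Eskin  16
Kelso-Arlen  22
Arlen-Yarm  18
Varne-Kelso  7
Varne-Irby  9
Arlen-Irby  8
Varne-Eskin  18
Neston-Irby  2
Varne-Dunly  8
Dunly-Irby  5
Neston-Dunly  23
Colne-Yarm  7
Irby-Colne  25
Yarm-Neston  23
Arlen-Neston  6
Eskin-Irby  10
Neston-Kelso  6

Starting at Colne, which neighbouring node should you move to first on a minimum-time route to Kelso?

Yarm

Compare a few routes:
Colne–Yarm–Irby–Neston–Kelso: 7+15+2+6 = 30
Colne–Yarm–Varne–Kelso: 7+8+7 = 22
The minimum is 22 min via Colne–Yarm–Varne–Kelso.
So from Colne the first move is to Yarm.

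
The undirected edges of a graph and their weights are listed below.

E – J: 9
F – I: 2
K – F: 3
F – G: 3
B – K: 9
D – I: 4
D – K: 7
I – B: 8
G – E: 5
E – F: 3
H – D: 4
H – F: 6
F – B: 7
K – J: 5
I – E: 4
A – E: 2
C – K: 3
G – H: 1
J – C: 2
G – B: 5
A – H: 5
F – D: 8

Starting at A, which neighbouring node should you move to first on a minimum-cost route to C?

Enumerating some paths:
A → E → J → C: 2+9+2 = 13
A → E → F → K → C: 2+3+3+3 = 11
Cheapest is A → E → F → K → C at 11.
So from A the first move is to E.

E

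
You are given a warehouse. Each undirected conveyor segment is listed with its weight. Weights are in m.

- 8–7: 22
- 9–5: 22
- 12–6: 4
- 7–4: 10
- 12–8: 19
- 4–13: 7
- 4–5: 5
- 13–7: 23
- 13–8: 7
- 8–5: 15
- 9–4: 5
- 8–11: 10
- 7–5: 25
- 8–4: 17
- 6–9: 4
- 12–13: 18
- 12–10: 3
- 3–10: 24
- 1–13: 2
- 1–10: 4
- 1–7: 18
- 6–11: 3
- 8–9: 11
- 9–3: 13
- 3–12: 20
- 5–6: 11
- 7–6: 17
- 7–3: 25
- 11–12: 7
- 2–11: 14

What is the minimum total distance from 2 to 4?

26 m

Running Dijkstra from 2:
2: 0
11: 14  (via 2)
6: 17  (via 11)
9: 21  (via 6)
12: 21  (via 11)
8: 24  (via 11)
10: 24  (via 12)
4: 26  (via 9)
Shortest route: 2 → 11 → 6 → 9 → 4 = 26 m.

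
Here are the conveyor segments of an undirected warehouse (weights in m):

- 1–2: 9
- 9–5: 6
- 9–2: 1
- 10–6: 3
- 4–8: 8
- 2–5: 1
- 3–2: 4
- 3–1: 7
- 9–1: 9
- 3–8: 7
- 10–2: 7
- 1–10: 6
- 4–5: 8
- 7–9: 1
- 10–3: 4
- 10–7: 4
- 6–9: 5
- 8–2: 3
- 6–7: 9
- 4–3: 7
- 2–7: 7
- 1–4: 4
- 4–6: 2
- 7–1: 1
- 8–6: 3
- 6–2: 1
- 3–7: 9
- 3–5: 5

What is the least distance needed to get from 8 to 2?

3 m

Shortest distances from 8:
8: 0
2: 3  (via 8)
Shortest route: 8 → 2 = 3 m.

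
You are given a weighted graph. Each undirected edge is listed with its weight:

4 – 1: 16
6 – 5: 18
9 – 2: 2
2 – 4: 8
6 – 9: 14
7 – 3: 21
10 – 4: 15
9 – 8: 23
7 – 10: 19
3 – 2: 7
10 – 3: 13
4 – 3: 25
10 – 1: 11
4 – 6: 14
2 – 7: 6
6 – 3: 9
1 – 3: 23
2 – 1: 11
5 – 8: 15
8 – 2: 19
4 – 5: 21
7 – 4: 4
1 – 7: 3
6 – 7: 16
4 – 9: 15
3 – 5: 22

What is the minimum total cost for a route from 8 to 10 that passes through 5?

Shortest 8→5: 8–5 = 15
Shortest 5→10: 5–3–10 = 35
Total via 5: 15 + 35 = 50.

50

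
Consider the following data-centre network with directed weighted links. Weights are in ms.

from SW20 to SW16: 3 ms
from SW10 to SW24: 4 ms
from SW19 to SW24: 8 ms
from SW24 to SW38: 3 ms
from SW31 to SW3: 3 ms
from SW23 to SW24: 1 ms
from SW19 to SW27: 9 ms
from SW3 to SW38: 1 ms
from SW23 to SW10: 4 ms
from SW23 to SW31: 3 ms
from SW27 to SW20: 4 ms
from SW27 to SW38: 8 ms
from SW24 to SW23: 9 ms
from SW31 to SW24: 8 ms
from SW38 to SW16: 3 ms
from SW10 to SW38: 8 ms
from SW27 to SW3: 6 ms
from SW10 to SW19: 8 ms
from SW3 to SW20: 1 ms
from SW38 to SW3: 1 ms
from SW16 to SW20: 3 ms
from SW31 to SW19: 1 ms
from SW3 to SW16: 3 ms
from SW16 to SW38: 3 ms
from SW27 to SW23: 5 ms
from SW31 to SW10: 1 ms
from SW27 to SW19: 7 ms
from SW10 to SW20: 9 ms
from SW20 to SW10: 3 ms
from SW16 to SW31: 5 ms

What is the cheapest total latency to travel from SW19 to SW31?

Enumerating some paths:
SW19 → SW24 → SW38 → SW16 → SW31: 8+3+3+5 = 19
SW19 → SW24 → SW23 → SW31: 8+9+3 = 20
SW19 → SW24 → SW38 → SW3 → SW16 → SW31: 8+3+1+3+5 = 20
SW19 → SW27 → SW23 → SW31: 9+5+3 = 17
Cheapest is SW19 → SW27 → SW23 → SW31 at 17 ms.

17 ms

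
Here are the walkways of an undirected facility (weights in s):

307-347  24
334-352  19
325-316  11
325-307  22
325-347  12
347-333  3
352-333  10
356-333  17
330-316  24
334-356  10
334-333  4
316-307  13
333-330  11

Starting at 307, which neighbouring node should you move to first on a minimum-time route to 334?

Compare a few routes:
307 - 316 - 325 - 347 - 333 - 334: 13+11+12+3+4 = 43
307 - 347 - 333 - 334: 24+3+4 = 31
307 - 316 - 330 - 333 - 334: 13+24+11+4 = 52
307 - 325 - 347 - 333 - 334: 22+12+3+4 = 41
The minimum is 31 s via 307 - 347 - 333 - 334.
So from 307 the first move is to 347.

347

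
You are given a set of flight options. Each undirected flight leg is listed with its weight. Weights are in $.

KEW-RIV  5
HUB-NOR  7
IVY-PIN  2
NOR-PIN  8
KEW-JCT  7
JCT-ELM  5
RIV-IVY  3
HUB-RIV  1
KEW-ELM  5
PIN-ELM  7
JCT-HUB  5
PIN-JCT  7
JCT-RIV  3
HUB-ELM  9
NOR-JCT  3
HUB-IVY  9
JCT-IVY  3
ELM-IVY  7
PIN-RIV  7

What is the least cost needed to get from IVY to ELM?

$7

Running Dijkstra from IVY:
IVY: 0
PIN: 2  (via IVY)
RIV: 3  (via IVY)
JCT: 3  (via IVY)
HUB: 4  (via RIV)
NOR: 6  (via JCT)
ELM: 7  (via IVY)
Shortest route: IVY–ELM = $7.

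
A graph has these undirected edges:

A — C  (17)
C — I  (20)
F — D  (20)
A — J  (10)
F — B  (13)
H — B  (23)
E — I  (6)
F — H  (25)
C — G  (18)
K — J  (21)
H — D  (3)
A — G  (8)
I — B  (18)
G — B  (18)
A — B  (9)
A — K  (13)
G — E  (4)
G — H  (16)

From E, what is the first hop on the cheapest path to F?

Candidate routes:
E → G → B → F: 4+18+13 = 35
E → I → B → F: 6+18+13 = 37
E → G → A → B → F: 4+8+9+13 = 34
The minimum is 34 via E → G → A → B → F.
So from E the first move is to G.

G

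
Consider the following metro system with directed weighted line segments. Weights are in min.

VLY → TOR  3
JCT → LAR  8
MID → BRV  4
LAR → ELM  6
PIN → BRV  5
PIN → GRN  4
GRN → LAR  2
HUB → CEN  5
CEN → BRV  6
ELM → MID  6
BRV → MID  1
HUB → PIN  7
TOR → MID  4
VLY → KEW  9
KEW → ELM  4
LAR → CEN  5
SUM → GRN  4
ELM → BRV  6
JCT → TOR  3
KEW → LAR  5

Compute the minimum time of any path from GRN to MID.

14 min

Candidate routes:
GRN → LAR → ELM → MID: 2+6+6 = 14
GRN → LAR → ELM → BRV → MID: 2+6+6+1 = 15
Cheapest is GRN → LAR → ELM → MID at 14 min.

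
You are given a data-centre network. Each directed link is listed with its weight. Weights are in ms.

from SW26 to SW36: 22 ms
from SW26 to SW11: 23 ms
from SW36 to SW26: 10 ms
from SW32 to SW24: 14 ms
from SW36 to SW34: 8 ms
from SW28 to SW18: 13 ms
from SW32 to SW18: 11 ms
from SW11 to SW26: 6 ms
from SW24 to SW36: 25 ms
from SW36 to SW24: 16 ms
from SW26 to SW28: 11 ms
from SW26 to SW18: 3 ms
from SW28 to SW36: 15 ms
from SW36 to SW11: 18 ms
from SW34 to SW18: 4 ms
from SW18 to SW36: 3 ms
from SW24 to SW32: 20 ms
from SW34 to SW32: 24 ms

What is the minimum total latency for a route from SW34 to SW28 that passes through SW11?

42 ms

Best SW34 to SW11: SW34–SW18–SW36–SW11 costing 25
Shortest SW11→SW28: SW11–SW26–SW28 = 17
Total via SW11: 25 + 17 = 42 ms.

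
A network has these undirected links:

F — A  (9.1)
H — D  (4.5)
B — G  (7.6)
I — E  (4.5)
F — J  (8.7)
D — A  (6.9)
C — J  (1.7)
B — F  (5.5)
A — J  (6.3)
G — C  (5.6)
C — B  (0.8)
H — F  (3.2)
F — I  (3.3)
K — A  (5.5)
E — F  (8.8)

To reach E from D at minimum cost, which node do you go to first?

Candidate routes:
D → A → F → E: 6.9+9.1+8.8 = 24.8
D → H → F → E: 4.5+3.2+8.8 = 16.5
D → H → F → I → E: 4.5+3.2+3.3+4.5 = 15.5
D → A → F → I → E: 6.9+9.1+3.3+4.5 = 23.8
The minimum is 15.5 via D → H → F → I → E.
So from D the first move is to H.

H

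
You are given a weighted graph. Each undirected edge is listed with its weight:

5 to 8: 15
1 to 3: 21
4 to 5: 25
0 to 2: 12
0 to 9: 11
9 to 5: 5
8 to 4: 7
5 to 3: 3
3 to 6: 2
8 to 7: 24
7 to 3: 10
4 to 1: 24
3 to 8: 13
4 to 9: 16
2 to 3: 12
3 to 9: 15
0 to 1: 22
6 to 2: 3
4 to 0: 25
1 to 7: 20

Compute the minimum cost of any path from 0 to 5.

Running Dijkstra from 0:
0: 0
9: 11  (via 0)
2: 12  (via 0)
6: 15  (via 2)
5: 16  (via 9)
Shortest route: 0 → 9 → 5 = 16.

16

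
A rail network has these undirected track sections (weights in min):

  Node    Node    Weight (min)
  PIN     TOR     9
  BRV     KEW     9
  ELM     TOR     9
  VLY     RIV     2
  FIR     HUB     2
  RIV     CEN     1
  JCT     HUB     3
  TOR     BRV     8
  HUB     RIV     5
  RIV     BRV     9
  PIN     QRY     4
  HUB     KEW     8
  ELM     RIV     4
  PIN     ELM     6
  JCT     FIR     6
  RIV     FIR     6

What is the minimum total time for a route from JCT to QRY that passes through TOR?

34 min

Best JCT to TOR: JCT → HUB → RIV → ELM → TOR costing 21
Shortest TOR→QRY: TOR → PIN → QRY = 13
Total via TOR: 21 + 13 = 34 min.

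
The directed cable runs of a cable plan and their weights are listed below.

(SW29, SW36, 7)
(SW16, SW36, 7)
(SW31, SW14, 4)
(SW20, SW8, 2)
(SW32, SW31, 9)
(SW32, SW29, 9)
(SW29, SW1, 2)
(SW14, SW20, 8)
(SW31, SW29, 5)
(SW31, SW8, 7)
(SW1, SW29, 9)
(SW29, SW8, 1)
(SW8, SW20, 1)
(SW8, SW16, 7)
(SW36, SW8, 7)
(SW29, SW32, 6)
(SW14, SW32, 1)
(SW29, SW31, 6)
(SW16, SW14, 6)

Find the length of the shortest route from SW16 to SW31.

Shortest distances from SW16:
SW16: 0
SW14: 6  (via SW16)
SW32: 7  (via SW14)
SW36: 7  (via SW16)
SW20: 14  (via SW14)
SW8: 14  (via SW36)
SW31: 16  (via SW32)
Shortest route: SW16–SW14–SW32–SW31 = 16.

16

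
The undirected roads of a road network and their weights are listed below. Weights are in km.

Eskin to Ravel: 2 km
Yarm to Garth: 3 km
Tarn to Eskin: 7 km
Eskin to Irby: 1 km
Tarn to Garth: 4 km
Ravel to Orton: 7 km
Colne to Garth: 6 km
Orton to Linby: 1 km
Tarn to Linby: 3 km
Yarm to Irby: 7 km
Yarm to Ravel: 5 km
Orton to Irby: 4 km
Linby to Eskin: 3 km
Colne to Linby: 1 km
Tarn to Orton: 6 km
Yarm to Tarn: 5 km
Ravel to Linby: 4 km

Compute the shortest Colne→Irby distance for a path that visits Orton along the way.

6 km

Shortest Colne→Orton: Colne–Linby–Orton = 2
Best Orton to Irby: Orton–Irby costing 4
Total via Orton: 2 + 4 = 6 km.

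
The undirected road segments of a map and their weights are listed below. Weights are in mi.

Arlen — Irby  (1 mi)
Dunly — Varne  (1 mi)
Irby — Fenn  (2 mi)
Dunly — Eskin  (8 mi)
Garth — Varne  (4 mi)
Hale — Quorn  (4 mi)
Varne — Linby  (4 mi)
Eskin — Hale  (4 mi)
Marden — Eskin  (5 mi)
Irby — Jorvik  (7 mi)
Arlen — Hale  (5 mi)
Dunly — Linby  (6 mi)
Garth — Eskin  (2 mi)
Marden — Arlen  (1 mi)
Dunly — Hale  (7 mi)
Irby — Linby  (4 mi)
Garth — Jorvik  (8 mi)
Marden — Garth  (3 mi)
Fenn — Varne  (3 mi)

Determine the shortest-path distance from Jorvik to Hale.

Settle nodes by increasing distance from Jorvik:
Jorvik: 0
Irby: 7  (via Jorvik)
Arlen: 8  (via Irby)
Garth: 8  (via Jorvik)
Marden: 9  (via Arlen)
Fenn: 9  (via Irby)
Eskin: 10  (via Garth)
Linby: 11  (via Irby)
Varne: 12  (via Garth)
Hale: 13  (via Arlen)
Shortest route: Jorvik–Irby–Arlen–Hale = 13 mi.

13 mi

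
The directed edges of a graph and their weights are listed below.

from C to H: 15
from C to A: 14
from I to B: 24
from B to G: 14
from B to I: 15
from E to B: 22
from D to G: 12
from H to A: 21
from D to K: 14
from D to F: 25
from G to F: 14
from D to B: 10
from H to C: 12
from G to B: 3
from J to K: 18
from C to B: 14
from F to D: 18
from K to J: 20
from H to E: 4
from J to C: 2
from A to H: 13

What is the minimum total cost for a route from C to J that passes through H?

Shortest C→H: C–H = 15
Shortest H→J: H–E–B–G–F–D–K–J = 106
Total via H: 15 + 106 = 121.

121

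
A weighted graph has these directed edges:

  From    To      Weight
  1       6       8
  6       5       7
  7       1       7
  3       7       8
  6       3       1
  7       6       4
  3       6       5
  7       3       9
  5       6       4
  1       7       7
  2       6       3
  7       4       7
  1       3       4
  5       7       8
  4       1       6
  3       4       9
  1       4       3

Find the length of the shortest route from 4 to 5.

21

Enumerating some paths:
4 - 1 - 3 - 6 - 5: 6+4+5+7 = 22
4 - 1 - 6 - 5: 6+8+7 = 21
4 - 1 - 3 - 7 - 6 - 5: 6+4+8+4+7 = 29
4 - 1 - 7 - 6 - 5: 6+7+4+7 = 24
Cheapest is 4 - 1 - 6 - 5 at 21.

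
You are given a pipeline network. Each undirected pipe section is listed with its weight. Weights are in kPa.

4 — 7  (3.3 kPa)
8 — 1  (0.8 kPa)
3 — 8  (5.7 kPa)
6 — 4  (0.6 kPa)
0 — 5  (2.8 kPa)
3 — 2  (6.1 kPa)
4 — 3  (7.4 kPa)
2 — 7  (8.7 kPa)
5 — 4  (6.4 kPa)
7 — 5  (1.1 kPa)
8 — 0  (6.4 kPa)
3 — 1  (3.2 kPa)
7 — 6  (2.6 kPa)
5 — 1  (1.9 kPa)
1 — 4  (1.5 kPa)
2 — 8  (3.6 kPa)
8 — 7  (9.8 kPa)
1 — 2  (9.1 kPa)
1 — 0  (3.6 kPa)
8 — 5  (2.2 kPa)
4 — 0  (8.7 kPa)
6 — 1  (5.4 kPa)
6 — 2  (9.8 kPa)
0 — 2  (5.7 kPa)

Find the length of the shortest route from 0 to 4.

5.1 kPa

Compare a few routes:
0 → 5 → 1 → 4: 2.8+1.9+1.5 = 6.2
0 → 5 → 7 → 6 → 4: 2.8+1.1+2.6+0.6 = 7.1
0 → 1 → 4: 3.6+1.5 = 5.1
0 → 5 → 7 → 4: 2.8+1.1+3.3 = 7.2
Cheapest is 0 → 1 → 4 at 5.1 kPa.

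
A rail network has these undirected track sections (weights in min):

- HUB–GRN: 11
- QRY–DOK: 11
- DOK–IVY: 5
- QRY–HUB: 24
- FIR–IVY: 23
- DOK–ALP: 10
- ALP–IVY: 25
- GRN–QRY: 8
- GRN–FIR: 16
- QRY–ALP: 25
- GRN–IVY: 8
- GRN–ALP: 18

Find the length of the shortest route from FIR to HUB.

27 min

Candidate routes:
FIR → GRN → QRY → HUB: 16+8+24 = 48
FIR → GRN → HUB: 16+11 = 27
FIR → IVY → GRN → HUB: 23+8+11 = 42
The minimum is 27 min via FIR → GRN → HUB.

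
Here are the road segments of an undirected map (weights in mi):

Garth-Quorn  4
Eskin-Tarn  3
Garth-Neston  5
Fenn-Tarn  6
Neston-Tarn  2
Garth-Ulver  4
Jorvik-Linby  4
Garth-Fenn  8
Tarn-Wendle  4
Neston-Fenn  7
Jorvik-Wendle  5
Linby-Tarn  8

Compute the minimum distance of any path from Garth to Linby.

15 mi

Compare a few routes:
Garth - Neston - Tarn - Wendle - Jorvik - Linby: 5+2+4+5+4 = 20
Garth - Neston - Tarn - Linby: 5+2+8 = 15
Garth - Fenn - Tarn - Linby: 8+6+8 = 22
The minimum is 15 mi via Garth - Neston - Tarn - Linby.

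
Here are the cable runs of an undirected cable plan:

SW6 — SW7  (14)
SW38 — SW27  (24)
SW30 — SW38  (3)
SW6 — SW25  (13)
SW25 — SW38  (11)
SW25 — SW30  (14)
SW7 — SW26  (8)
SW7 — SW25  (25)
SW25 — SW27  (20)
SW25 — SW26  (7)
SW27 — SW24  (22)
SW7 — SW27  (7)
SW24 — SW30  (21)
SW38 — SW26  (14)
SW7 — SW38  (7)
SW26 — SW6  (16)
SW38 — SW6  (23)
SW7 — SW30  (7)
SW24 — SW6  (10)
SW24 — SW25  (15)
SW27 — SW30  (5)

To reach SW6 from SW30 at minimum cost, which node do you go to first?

SW7

Candidate routes:
SW30 → SW38 → SW7 → SW6: 3+7+14 = 24
SW30 → SW27 → SW7 → SW6: 5+7+14 = 26
SW30 → SW7 → SW6: 7+14 = 21
Cheapest is SW30 → SW7 → SW6 at 21.
So from SW30 the first move is to SW7.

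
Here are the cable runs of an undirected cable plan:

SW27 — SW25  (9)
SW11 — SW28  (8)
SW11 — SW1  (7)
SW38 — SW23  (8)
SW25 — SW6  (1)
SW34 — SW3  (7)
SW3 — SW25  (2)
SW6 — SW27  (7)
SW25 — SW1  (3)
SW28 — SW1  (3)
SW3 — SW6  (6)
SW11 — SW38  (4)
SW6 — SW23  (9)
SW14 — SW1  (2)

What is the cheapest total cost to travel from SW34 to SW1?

Settle nodes by increasing distance from SW34:
SW34: 0
SW3: 7  (via SW34)
SW25: 9  (via SW3)
SW6: 10  (via SW25)
SW1: 12  (via SW25)
Shortest route: SW34 → SW3 → SW25 → SW1 = 12.

12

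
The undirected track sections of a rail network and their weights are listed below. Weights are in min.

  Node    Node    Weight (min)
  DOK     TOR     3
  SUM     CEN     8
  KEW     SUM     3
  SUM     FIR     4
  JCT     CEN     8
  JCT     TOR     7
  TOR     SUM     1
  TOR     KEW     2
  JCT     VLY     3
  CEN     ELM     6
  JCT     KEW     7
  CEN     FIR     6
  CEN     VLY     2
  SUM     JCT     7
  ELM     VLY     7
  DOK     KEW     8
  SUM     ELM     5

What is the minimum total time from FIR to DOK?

Running Dijkstra from FIR:
FIR: 0
SUM: 4  (via FIR)
TOR: 5  (via SUM)
CEN: 6  (via FIR)
KEW: 7  (via SUM)
VLY: 8  (via CEN)
DOK: 8  (via TOR)
Shortest route: FIR–SUM–TOR–DOK = 8 min.

8 min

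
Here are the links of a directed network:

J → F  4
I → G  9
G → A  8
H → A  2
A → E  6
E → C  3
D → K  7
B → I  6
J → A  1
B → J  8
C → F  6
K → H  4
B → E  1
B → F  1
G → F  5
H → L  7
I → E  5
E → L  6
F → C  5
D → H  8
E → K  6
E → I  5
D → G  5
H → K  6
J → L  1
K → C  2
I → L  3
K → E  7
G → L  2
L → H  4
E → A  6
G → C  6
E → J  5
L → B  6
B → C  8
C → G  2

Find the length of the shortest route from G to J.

14

Compare a few routes:
G - L - B - J: 2+6+8 = 16
G - L - B - E - J: 2+6+1+5 = 14
Cheapest is G - L - B - E - J at 14.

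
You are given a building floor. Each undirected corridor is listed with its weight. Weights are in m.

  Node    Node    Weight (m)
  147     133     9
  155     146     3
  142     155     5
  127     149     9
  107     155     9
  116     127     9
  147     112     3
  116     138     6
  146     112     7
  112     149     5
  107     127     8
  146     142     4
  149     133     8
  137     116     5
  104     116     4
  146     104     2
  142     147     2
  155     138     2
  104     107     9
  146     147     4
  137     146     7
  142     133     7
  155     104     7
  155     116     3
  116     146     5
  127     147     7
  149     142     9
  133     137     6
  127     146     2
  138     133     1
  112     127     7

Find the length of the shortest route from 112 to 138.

Compare a few routes:
112 - 149 - 133 - 138: 5+8+1 = 14
112 - 147 - 142 - 133 - 138: 3+2+7+1 = 13
112 - 147 - 142 - 155 - 138: 3+2+5+2 = 12
112 - 147 - 133 - 138: 3+9+1 = 13
The minimum is 12 m via 112 - 147 - 142 - 155 - 138.

12 m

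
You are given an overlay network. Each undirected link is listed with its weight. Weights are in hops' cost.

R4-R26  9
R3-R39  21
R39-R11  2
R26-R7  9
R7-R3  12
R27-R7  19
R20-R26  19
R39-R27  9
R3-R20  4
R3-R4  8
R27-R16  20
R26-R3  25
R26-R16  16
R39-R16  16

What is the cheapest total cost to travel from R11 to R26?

Settle nodes by increasing distance from R11:
R11: 0
R39: 2  (via R11)
R27: 11  (via R39)
R16: 18  (via R39)
R3: 23  (via R39)
R20: 27  (via R3)
R7: 30  (via R27)
R4: 31  (via R3)
R26: 34  (via R16)
Shortest route: R11–R39–R16–R26 = 34 hops' cost.

34 hops' cost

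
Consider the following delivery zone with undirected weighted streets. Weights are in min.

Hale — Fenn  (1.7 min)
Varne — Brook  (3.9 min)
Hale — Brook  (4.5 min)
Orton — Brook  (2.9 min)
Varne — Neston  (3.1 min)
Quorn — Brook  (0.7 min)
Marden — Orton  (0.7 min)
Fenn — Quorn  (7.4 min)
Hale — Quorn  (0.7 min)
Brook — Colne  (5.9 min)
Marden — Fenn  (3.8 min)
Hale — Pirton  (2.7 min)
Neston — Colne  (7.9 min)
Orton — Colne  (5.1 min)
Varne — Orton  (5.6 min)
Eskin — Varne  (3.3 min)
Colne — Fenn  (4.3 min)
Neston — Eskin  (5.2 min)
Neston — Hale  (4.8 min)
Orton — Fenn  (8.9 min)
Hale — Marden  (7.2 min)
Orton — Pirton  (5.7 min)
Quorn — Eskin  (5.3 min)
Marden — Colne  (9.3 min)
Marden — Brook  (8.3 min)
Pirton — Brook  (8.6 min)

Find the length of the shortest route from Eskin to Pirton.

Running Dijkstra from Eskin:
Eskin: 0
Varne: 3.3  (via Eskin)
Neston: 5.2  (via Eskin)
Quorn: 5.3  (via Eskin)
Hale: 6  (via Quorn)
Brook: 6  (via Quorn)
Fenn: 7.7  (via Hale)
Pirton: 8.7  (via Hale)
Shortest route: Eskin–Quorn–Hale–Pirton = 8.7 min.

8.7 min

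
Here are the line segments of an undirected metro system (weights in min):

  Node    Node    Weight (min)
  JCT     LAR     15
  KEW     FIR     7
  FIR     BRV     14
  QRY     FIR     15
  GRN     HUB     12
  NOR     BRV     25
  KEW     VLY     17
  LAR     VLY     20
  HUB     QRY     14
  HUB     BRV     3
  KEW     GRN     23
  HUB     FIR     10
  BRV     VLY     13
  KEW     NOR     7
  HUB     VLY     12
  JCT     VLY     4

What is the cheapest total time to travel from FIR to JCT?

Shortest distances from FIR:
FIR: 0
KEW: 7  (via FIR)
HUB: 10  (via FIR)
BRV: 13  (via HUB)
NOR: 14  (via KEW)
QRY: 15  (via FIR)
GRN: 22  (via HUB)
VLY: 22  (via HUB)
JCT: 26  (via VLY)
Shortest route: FIR → HUB → VLY → JCT = 26 min.

26 min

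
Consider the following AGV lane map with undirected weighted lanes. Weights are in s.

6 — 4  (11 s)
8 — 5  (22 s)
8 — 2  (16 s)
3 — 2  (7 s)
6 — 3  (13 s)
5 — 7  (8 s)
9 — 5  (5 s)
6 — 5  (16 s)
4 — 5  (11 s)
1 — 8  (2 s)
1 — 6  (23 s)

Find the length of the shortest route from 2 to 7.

Settle nodes by increasing distance from 2:
2: 0
3: 7  (via 2)
8: 16  (via 2)
1: 18  (via 8)
6: 20  (via 3)
4: 31  (via 6)
5: 36  (via 6)
9: 41  (via 5)
7: 44  (via 5)
Shortest route: 2 → 3 → 6 → 5 → 7 = 44 s.

44 s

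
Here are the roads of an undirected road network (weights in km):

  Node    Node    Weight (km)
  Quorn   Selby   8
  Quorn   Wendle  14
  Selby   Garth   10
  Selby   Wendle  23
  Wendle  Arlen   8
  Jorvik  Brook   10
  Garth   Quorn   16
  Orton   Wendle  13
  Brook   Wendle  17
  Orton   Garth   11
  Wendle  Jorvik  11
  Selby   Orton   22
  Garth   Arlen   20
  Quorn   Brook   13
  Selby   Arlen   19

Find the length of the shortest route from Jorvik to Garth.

35 km

Candidate routes:
Jorvik - Wendle - Orton - Garth: 11+13+11 = 35
Jorvik - Brook - Quorn - Garth: 10+13+16 = 39
The minimum is 35 km via Jorvik - Wendle - Orton - Garth.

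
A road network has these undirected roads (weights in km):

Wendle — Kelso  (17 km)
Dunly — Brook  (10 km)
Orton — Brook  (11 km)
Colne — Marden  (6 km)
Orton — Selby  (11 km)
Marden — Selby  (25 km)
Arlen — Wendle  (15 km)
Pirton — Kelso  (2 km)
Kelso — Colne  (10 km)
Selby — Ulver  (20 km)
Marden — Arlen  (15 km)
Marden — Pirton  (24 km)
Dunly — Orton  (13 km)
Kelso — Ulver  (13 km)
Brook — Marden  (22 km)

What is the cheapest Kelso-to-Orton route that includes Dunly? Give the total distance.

Best Kelso to Dunly: Kelso → Colne → Marden → Brook → Dunly costing 48
Shortest Dunly→Orton: Dunly → Orton = 13
Total via Dunly: 48 + 13 = 61 km.

61 km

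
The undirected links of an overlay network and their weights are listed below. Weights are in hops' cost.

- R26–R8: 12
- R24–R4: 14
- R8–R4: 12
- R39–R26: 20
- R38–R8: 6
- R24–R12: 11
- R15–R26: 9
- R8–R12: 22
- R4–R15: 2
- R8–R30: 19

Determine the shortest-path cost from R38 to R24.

32 hops' cost

Enumerating some paths:
R38–R8–R4–R24: 6+12+14 = 32
R38–R8–R12–R24: 6+22+11 = 39
Cheapest is R38–R8–R4–R24 at 32 hops' cost.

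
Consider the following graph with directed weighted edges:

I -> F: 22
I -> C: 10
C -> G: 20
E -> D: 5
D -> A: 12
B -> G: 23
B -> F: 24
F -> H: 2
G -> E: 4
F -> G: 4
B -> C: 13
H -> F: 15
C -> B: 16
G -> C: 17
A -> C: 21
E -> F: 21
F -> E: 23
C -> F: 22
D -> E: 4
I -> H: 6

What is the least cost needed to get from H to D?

28

Compare a few routes:
H - F - E - D: 15+23+5 = 43
H - F - G - E - D: 15+4+4+5 = 28
Cheapest is H - F - G - E - D at 28.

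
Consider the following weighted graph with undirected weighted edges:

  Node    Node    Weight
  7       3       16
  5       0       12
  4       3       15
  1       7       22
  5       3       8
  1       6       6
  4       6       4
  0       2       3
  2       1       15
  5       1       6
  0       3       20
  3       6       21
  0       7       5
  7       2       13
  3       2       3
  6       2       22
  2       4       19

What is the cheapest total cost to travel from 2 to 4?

Candidate routes:
2 → 1 → 6 → 4: 15+6+4 = 25
2 → 3 → 4: 3+15 = 18
2 → 4: 19 = 19
The minimum is 18 via 2 → 3 → 4.

18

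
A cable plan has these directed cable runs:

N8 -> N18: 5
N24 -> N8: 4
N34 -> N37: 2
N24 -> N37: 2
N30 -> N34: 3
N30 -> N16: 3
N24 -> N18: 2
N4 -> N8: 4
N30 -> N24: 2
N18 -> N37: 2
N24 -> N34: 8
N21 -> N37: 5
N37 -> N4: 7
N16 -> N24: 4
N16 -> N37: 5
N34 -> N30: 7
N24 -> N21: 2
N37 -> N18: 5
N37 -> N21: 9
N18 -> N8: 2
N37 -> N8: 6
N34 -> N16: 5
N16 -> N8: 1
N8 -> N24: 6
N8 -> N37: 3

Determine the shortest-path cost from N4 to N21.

Running Dijkstra from N4:
N4: 0
N8: 4  (via N4)
N37: 7  (via N8)
N18: 9  (via N8)
N24: 10  (via N8)
N21: 12  (via N24)
Shortest route: N4–N8–N24–N21 = 12.

12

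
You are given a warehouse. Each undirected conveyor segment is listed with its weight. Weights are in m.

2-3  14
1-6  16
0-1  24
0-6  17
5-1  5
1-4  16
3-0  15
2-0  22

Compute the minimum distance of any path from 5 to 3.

44 m

Candidate routes:
5–1–6–0–2–3: 5+16+17+22+14 = 74
5–1–0–3: 5+24+15 = 44
5–1–6–0–3: 5+16+17+15 = 53
5–1–0–2–3: 5+24+22+14 = 65
The minimum is 44 m via 5–1–0–3.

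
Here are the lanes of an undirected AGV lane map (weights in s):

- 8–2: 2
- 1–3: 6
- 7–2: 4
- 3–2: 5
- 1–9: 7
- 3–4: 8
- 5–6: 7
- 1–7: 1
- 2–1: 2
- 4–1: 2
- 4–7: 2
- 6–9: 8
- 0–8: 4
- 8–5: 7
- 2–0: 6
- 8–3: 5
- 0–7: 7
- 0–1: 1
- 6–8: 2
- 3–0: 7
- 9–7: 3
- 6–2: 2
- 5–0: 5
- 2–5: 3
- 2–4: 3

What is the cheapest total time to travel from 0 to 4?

3 s

Running Dijkstra from 0:
0: 0
1: 1  (via 0)
7: 2  (via 1)
2: 3  (via 1)
4: 3  (via 1)
Shortest route: 0 → 1 → 4 = 3 s.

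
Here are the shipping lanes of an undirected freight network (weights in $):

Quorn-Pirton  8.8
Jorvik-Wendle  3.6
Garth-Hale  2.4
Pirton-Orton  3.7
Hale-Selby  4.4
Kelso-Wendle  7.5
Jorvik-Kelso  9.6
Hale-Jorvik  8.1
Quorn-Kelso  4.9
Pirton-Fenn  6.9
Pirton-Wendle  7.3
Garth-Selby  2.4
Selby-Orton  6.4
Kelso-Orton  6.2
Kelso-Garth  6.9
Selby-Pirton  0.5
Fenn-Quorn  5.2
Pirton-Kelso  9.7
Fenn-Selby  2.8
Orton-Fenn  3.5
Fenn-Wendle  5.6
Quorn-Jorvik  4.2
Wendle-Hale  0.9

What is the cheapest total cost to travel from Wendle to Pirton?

Settle nodes by increasing distance from Wendle:
Wendle: 0
Hale: 0.9  (via Wendle)
Garth: 3.3  (via Hale)
Jorvik: 3.6  (via Wendle)
Selby: 5.3  (via Hale)
Fenn: 5.6  (via Wendle)
Pirton: 5.8  (via Selby)
Shortest route: Wendle → Hale → Selby → Pirton = $5.8.

$5.8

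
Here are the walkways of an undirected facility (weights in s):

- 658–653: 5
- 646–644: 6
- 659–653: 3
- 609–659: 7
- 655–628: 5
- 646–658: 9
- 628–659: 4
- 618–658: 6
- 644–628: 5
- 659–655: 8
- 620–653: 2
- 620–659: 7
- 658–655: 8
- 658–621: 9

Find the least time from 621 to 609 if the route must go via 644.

40 s

Shortest 621→644: 621–658–646–644 = 24
Shortest 644→609: 644–628–659–609 = 16
Total via 644: 24 + 16 = 40 s.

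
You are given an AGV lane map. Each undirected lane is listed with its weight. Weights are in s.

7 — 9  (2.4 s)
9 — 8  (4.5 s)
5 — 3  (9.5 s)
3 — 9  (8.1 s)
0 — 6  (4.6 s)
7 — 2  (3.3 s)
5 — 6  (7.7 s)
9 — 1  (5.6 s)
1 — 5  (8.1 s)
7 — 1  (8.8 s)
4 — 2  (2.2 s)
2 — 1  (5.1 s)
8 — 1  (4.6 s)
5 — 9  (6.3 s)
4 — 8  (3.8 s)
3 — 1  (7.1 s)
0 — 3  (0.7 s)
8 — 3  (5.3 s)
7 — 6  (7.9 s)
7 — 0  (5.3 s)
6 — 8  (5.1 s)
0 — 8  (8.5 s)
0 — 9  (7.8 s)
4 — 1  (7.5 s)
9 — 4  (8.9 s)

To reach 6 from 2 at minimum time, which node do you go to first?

4

Compare a few routes:
2–4–8–6: 2.2+3.8+5.1 = 11.1
2–7–6: 3.3+7.9 = 11.2
The minimum is 11.1 s via 2–4–8–6.
So from 2 the first move is to 4.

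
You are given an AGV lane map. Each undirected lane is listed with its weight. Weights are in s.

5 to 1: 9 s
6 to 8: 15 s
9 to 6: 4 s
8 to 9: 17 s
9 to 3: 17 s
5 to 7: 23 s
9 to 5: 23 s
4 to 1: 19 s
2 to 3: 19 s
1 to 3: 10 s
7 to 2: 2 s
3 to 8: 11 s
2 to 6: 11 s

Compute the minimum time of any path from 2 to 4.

48 s

Enumerating some paths:
2 → 7 → 5 → 1 → 4: 2+23+9+19 = 53
2 → 3 → 1 → 4: 19+10+19 = 48
Cheapest is 2 → 3 → 1 → 4 at 48 s.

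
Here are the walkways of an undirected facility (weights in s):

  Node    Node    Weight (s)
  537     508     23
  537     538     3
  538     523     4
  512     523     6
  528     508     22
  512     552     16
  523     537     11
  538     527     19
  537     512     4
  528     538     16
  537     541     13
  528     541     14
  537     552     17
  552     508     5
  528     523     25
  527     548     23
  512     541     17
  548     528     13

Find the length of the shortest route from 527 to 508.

44 s

Enumerating some paths:
527 - 538 - 537 - 552 - 508: 19+3+17+5 = 44
527 - 538 - 537 - 508: 19+3+23 = 45
527 - 538 - 537 - 512 - 552 - 508: 19+3+4+16+5 = 47
Cheapest is 527 - 538 - 537 - 552 - 508 at 44 s.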